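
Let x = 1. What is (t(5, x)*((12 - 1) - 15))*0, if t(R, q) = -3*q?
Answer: 0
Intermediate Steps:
(t(5, x)*((12 - 1) - 15))*0 = ((-3*1)*((12 - 1) - 15))*0 = -3*(11 - 15)*0 = -3*(-4)*0 = 12*0 = 0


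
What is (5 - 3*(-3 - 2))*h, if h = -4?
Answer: -80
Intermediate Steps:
(5 - 3*(-3 - 2))*h = (5 - 3*(-3 - 2))*(-4) = (5 - 3*(-5))*(-4) = (5 + 15)*(-4) = 20*(-4) = -80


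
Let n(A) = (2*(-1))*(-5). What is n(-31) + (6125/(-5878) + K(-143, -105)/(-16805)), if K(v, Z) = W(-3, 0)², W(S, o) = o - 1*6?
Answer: 884655667/98779790 ≈ 8.9558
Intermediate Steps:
W(S, o) = -6 + o (W(S, o) = o - 6 = -6 + o)
n(A) = 10 (n(A) = -2*(-5) = 10)
K(v, Z) = 36 (K(v, Z) = (-6 + 0)² = (-6)² = 36)
n(-31) + (6125/(-5878) + K(-143, -105)/(-16805)) = 10 + (6125/(-5878) + 36/(-16805)) = 10 + (6125*(-1/5878) + 36*(-1/16805)) = 10 + (-6125/5878 - 36/16805) = 10 - 103142233/98779790 = 884655667/98779790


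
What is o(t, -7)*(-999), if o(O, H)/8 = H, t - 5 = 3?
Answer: 55944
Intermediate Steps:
t = 8 (t = 5 + 3 = 8)
o(O, H) = 8*H
o(t, -7)*(-999) = (8*(-7))*(-999) = -56*(-999) = 55944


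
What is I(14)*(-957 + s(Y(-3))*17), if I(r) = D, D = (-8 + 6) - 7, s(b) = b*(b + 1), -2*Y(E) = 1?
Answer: 34605/4 ≈ 8651.3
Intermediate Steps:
Y(E) = -1/2 (Y(E) = -1/2*1 = -1/2)
s(b) = b*(1 + b)
D = -9 (D = -2 - 7 = -9)
I(r) = -9
I(14)*(-957 + s(Y(-3))*17) = -9*(-957 - (1 - 1/2)/2*17) = -9*(-957 - 1/2*1/2*17) = -9*(-957 - 1/4*17) = -9*(-957 - 17/4) = -9*(-3845/4) = 34605/4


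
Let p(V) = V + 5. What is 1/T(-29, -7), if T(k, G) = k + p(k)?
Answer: -1/53 ≈ -0.018868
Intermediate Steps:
p(V) = 5 + V
T(k, G) = 5 + 2*k (T(k, G) = k + (5 + k) = 5 + 2*k)
1/T(-29, -7) = 1/(5 + 2*(-29)) = 1/(5 - 58) = 1/(-53) = -1/53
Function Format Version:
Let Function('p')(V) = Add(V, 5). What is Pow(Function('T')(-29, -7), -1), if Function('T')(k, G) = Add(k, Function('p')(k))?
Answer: Rational(-1, 53) ≈ -0.018868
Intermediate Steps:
Function('p')(V) = Add(5, V)
Function('T')(k, G) = Add(5, Mul(2, k)) (Function('T')(k, G) = Add(k, Add(5, k)) = Add(5, Mul(2, k)))
Pow(Function('T')(-29, -7), -1) = Pow(Add(5, Mul(2, -29)), -1) = Pow(Add(5, -58), -1) = Pow(-53, -1) = Rational(-1, 53)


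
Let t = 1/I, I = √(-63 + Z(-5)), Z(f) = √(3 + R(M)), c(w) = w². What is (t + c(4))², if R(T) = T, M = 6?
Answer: (480 - I*√15)²/900 ≈ 255.98 - 4.1312*I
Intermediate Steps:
Z(f) = 3 (Z(f) = √(3 + 6) = √9 = 3)
I = 2*I*√15 (I = √(-63 + 3) = √(-60) = 2*I*√15 ≈ 7.746*I)
t = -I*√15/30 (t = 1/(2*I*√15) = -I*√15/30 ≈ -0.1291*I)
(t + c(4))² = (-I*√15/30 + 4²)² = (-I*√15/30 + 16)² = (16 - I*√15/30)²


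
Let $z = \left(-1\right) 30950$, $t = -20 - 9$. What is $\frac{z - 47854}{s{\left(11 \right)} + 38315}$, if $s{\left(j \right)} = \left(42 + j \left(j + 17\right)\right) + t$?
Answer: $- \frac{19701}{9659} \approx -2.0397$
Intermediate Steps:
$t = -29$
$z = -30950$
$s{\left(j \right)} = 13 + j \left(17 + j\right)$ ($s{\left(j \right)} = \left(42 + j \left(j + 17\right)\right) - 29 = \left(42 + j \left(17 + j\right)\right) - 29 = 13 + j \left(17 + j\right)$)
$\frac{z - 47854}{s{\left(11 \right)} + 38315} = \frac{-30950 - 47854}{\left(13 + 11^{2} + 17 \cdot 11\right) + 38315} = - \frac{78804}{\left(13 + 121 + 187\right) + 38315} = - \frac{78804}{321 + 38315} = - \frac{78804}{38636} = \left(-78804\right) \frac{1}{38636} = - \frac{19701}{9659}$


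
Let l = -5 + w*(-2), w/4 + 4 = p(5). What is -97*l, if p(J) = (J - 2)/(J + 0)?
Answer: -10767/5 ≈ -2153.4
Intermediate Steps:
p(J) = (-2 + J)/J
w = -68/5 (w = -16 + 4*((-2 + 5)/5) = -16 + 4*((⅕)*3) = -16 + 4*(⅗) = -16 + 12/5 = -68/5 ≈ -13.600)
l = 111/5 (l = -5 - 68/5*(-2) = -5 + 136/5 = 111/5 ≈ 22.200)
-97*l = -97*111/5 = -10767/5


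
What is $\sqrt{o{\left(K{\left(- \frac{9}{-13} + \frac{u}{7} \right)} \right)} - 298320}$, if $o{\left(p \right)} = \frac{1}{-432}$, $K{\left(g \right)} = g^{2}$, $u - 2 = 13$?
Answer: $\frac{i \sqrt{386622723}}{36} \approx 546.19 i$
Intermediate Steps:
$u = 15$ ($u = 2 + 13 = 15$)
$o{\left(p \right)} = - \frac{1}{432}$
$\sqrt{o{\left(K{\left(- \frac{9}{-13} + \frac{u}{7} \right)} \right)} - 298320} = \sqrt{- \frac{1}{432} - 298320} = \sqrt{- \frac{128874241}{432}} = \frac{i \sqrt{386622723}}{36}$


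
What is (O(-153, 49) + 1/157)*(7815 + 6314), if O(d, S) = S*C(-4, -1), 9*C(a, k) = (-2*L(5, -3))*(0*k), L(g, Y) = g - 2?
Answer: 14129/157 ≈ 89.994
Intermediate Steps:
L(g, Y) = -2 + g
C(a, k) = 0 (C(a, k) = ((-2*(-2 + 5))*(0*k))/9 = (-2*3*0)/9 = (-6*0)/9 = (⅑)*0 = 0)
O(d, S) = 0 (O(d, S) = S*0 = 0)
(O(-153, 49) + 1/157)*(7815 + 6314) = (0 + 1/157)*(7815 + 6314) = (0 + 1/157)*14129 = (1/157)*14129 = 14129/157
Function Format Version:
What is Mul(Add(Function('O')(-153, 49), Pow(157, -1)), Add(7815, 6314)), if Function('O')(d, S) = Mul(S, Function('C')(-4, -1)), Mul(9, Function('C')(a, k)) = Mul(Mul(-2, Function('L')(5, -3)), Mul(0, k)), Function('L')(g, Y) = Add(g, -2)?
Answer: Rational(14129, 157) ≈ 89.994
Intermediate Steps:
Function('L')(g, Y) = Add(-2, g)
Function('C')(a, k) = 0 (Function('C')(a, k) = Mul(Rational(1, 9), Mul(Mul(-2, Add(-2, 5)), Mul(0, k))) = Mul(Rational(1, 9), Mul(Mul(-2, 3), 0)) = Mul(Rational(1, 9), Mul(-6, 0)) = Mul(Rational(1, 9), 0) = 0)
Function('O')(d, S) = 0 (Function('O')(d, S) = Mul(S, 0) = 0)
Mul(Add(Function('O')(-153, 49), Pow(157, -1)), Add(7815, 6314)) = Mul(Add(0, Pow(157, -1)), Add(7815, 6314)) = Mul(Add(0, Rational(1, 157)), 14129) = Mul(Rational(1, 157), 14129) = Rational(14129, 157)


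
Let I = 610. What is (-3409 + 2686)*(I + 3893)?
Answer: -3255669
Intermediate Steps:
(-3409 + 2686)*(I + 3893) = (-3409 + 2686)*(610 + 3893) = -723*4503 = -3255669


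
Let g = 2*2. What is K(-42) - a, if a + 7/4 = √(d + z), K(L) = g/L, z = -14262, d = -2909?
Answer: 139/84 - I*√17171 ≈ 1.6548 - 131.04*I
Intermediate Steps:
g = 4
K(L) = 4/L
a = -7/4 + I*√17171 (a = -7/4 + √(-2909 - 14262) = -7/4 + √(-17171) = -7/4 + I*√17171 ≈ -1.75 + 131.04*I)
K(-42) - a = 4/(-42) - (-7/4 + I*√17171) = 4*(-1/42) + (7/4 - I*√17171) = -2/21 + (7/4 - I*√17171) = 139/84 - I*√17171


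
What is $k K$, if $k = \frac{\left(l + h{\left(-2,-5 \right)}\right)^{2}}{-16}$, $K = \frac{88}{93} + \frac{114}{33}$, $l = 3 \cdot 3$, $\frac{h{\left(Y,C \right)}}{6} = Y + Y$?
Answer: $- \frac{168825}{2728} \approx -61.886$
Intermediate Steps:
$h{\left(Y,C \right)} = 12 Y$ ($h{\left(Y,C \right)} = 6 \left(Y + Y\right) = 6 \cdot 2 Y = 12 Y$)
$l = 9$
$K = \frac{4502}{1023}$ ($K = 88 \cdot \frac{1}{93} + 114 \cdot \frac{1}{33} = \frac{88}{93} + \frac{38}{11} = \frac{4502}{1023} \approx 4.4008$)
$k = - \frac{225}{16}$ ($k = \frac{\left(9 + 12 \left(-2\right)\right)^{2}}{-16} = \left(9 - 24\right)^{2} \left(- \frac{1}{16}\right) = \left(-15\right)^{2} \left(- \frac{1}{16}\right) = 225 \left(- \frac{1}{16}\right) = - \frac{225}{16} \approx -14.063$)
$k K = \left(- \frac{225}{16}\right) \frac{4502}{1023} = - \frac{168825}{2728}$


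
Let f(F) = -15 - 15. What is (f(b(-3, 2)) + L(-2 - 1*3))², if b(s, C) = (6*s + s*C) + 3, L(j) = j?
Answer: 1225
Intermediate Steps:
b(s, C) = 3 + 6*s + C*s (b(s, C) = (6*s + C*s) + 3 = 3 + 6*s + C*s)
f(F) = -30
(f(b(-3, 2)) + L(-2 - 1*3))² = (-30 + (-2 - 1*3))² = (-30 + (-2 - 3))² = (-30 - 5)² = (-35)² = 1225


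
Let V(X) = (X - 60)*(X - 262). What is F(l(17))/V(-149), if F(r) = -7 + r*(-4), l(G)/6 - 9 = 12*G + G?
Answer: -5527/85899 ≈ -0.064343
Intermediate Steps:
V(X) = (-262 + X)*(-60 + X) (V(X) = (-60 + X)*(-262 + X) = (-262 + X)*(-60 + X))
l(G) = 54 + 78*G (l(G) = 54 + 6*(12*G + G) = 54 + 6*(13*G) = 54 + 78*G)
F(r) = -7 - 4*r
F(l(17))/V(-149) = (-7 - 4*(54 + 78*17))/(15720 + (-149)**2 - 322*(-149)) = (-7 - 4*(54 + 1326))/(15720 + 22201 + 47978) = (-7 - 4*1380)/85899 = (-7 - 5520)*(1/85899) = -5527*1/85899 = -5527/85899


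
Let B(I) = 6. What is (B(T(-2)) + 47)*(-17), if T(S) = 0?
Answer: -901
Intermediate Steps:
(B(T(-2)) + 47)*(-17) = (6 + 47)*(-17) = 53*(-17) = -901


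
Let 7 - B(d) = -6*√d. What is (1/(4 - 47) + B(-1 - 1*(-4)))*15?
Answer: 4500/43 + 90*√3 ≈ 260.54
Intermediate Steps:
B(d) = 7 + 6*√d (B(d) = 7 - (-6)*√d = 7 + 6*√d)
(1/(4 - 47) + B(-1 - 1*(-4)))*15 = (1/(4 - 47) + (7 + 6*√(-1 - 1*(-4))))*15 = (1/(-43) + (7 + 6*√(-1 + 4)))*15 = (-1/43 + (7 + 6*√3))*15 = (300/43 + 6*√3)*15 = 4500/43 + 90*√3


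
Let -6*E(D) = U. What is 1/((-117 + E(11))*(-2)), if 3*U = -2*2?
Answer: 9/2102 ≈ 0.0042816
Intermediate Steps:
U = -4/3 (U = (-2*2)/3 = (⅓)*(-4) = -4/3 ≈ -1.3333)
E(D) = 2/9 (E(D) = -⅙*(-4/3) = 2/9)
1/((-117 + E(11))*(-2)) = 1/((-117 + 2/9)*(-2)) = 1/(-1051/9*(-2)) = 1/(2102/9) = 9/2102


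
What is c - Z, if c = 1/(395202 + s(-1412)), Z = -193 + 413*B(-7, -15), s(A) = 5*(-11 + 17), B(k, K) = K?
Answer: 2524742017/395232 ≈ 6388.0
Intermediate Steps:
s(A) = 30 (s(A) = 5*6 = 30)
Z = -6388 (Z = -193 + 413*(-15) = -193 - 6195 = -6388)
c = 1/395232 (c = 1/(395202 + 30) = 1/395232 ≈ 2.5302e-6)
c - Z = 1/395232 - 1*(-6388) = 1/395232 + 6388 = 2524742017/395232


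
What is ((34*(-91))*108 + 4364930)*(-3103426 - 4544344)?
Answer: -30826463065060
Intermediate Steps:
((34*(-91))*108 + 4364930)*(-3103426 - 4544344) = (-3094*108 + 4364930)*(-7647770) = (-334152 + 4364930)*(-7647770) = 4030778*(-7647770) = -30826463065060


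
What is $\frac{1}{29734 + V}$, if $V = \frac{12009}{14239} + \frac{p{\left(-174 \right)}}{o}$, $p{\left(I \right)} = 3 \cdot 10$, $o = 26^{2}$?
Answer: $\frac{4812782}{143107532615} \approx 3.3631 \cdot 10^{-5}$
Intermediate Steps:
$o = 676$
$p{\left(I \right)} = 30$
$V = \frac{4272627}{4812782}$ ($V = \frac{12009}{14239} + \frac{30}{676} = 12009 \cdot \frac{1}{14239} + 30 \cdot \frac{1}{676} = \frac{12009}{14239} + \frac{15}{338} = \frac{4272627}{4812782} \approx 0.88777$)
$\frac{1}{29734 + V} = \frac{1}{29734 + \frac{4272627}{4812782}} = \frac{1}{\frac{143107532615}{4812782}} = \frac{4812782}{143107532615}$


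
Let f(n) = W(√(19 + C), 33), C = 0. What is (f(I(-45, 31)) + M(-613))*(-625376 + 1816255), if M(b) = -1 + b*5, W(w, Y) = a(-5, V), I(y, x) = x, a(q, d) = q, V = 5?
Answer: -3657189409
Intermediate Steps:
W(w, Y) = -5
f(n) = -5
M(b) = -1 + 5*b
(f(I(-45, 31)) + M(-613))*(-625376 + 1816255) = (-5 + (-1 + 5*(-613)))*(-625376 + 1816255) = (-5 + (-1 - 3065))*1190879 = (-5 - 3066)*1190879 = -3071*1190879 = -3657189409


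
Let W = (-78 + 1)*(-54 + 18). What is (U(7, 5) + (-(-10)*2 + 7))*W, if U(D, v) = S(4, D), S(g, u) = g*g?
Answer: 119196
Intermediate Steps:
S(g, u) = g²
U(D, v) = 16 (U(D, v) = 4² = 16)
W = 2772 (W = -77*(-36) = 2772)
(U(7, 5) + (-(-10)*2 + 7))*W = (16 + (-(-10)*2 + 7))*2772 = (16 + (-2*(-10) + 7))*2772 = (16 + (20 + 7))*2772 = (16 + 27)*2772 = 43*2772 = 119196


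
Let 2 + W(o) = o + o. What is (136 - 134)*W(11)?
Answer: 40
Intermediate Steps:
W(o) = -2 + 2*o (W(o) = -2 + (o + o) = -2 + 2*o)
(136 - 134)*W(11) = (136 - 134)*(-2 + 2*11) = 2*(-2 + 22) = 2*20 = 40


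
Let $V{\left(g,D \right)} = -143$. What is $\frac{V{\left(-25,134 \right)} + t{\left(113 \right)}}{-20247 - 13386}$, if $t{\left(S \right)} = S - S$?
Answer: $\frac{143}{33633} \approx 0.0042518$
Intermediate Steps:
$t{\left(S \right)} = 0$
$\frac{V{\left(-25,134 \right)} + t{\left(113 \right)}}{-20247 - 13386} = \frac{-143 + 0}{-20247 - 13386} = - \frac{143}{-33633} = \left(-143\right) \left(- \frac{1}{33633}\right) = \frac{143}{33633}$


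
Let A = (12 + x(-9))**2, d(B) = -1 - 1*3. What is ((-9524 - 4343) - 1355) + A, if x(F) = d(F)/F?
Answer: -1220438/81 ≈ -15067.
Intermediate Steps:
d(B) = -4 (d(B) = -1 - 3 = -4)
x(F) = -4/F
A = 12544/81 (A = (12 - 4/(-9))**2 = (12 - 4*(-1/9))**2 = (12 + 4/9)**2 = (112/9)**2 = 12544/81 ≈ 154.86)
((-9524 - 4343) - 1355) + A = ((-9524 - 4343) - 1355) + 12544/81 = (-13867 - 1355) + 12544/81 = -15222 + 12544/81 = -1220438/81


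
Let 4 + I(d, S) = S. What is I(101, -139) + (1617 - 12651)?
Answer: -11177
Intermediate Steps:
I(d, S) = -4 + S
I(101, -139) + (1617 - 12651) = (-4 - 139) + (1617 - 12651) = -143 - 11034 = -11177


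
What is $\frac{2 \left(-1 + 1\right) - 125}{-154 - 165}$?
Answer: $\frac{125}{319} \approx 0.39185$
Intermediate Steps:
$\frac{2 \left(-1 + 1\right) - 125}{-154 - 165} = \frac{2 \cdot 0 - 125}{-319} = \left(0 - 125\right) \left(- \frac{1}{319}\right) = \left(-125\right) \left(- \frac{1}{319}\right) = \frac{125}{319}$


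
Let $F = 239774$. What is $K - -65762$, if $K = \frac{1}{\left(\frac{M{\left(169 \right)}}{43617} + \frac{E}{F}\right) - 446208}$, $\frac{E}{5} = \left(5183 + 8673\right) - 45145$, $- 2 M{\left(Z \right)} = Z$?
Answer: $\frac{153440811312099623413}{2333274707541266} \approx 65762.0$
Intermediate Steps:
$M{\left(Z \right)} = - \frac{Z}{2}$
$E = -156445$ ($E = 5 \left(\left(5183 + 8673\right) - 45145\right) = 5 \left(13856 - 45145\right) = 5 \left(-31289\right) = -156445$)
$K = - \frac{5229111279}{2333274707541266}$ ($K = \frac{1}{\left(\frac{\left(- \frac{1}{2}\right) 169}{43617} - \frac{156445}{239774}\right) - 446208} = \frac{1}{\left(\left(- \frac{169}{2}\right) \frac{1}{43617} - \frac{156445}{239774}\right) - 446208} = \frac{1}{\left(- \frac{169}{87234} - \frac{156445}{239774}\right) - 446208} = \frac{1}{- \frac{3421961234}{5229111279} - 446208} = \frac{1}{- \frac{2333274707541266}{5229111279}} = - \frac{5229111279}{2333274707541266} \approx -2.2411 \cdot 10^{-6}$)
$K - -65762 = - \frac{5229111279}{2333274707541266} - -65762 = - \frac{5229111279}{2333274707541266} + 65762 = \frac{153440811312099623413}{2333274707541266}$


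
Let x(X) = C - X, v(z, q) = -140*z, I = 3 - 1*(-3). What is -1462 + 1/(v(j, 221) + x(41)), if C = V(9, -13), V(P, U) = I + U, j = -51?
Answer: -10368503/7092 ≈ -1462.0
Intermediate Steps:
I = 6 (I = 3 + 3 = 6)
V(P, U) = 6 + U
C = -7 (C = 6 - 13 = -7)
x(X) = -7 - X
-1462 + 1/(v(j, 221) + x(41)) = -1462 + 1/(-140*(-51) + (-7 - 1*41)) = -1462 + 1/(7140 + (-7 - 41)) = -1462 + 1/(7140 - 48) = -1462 + 1/7092 = -10368503/7092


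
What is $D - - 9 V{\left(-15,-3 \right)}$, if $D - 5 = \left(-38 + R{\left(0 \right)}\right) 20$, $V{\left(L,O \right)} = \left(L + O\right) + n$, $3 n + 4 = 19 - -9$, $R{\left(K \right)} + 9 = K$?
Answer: $-1025$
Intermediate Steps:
$R{\left(K \right)} = -9 + K$
$n = 8$ ($n = - \frac{4}{3} + \frac{19 - -9}{3} = - \frac{4}{3} + \frac{19 + 9}{3} = - \frac{4}{3} + \frac{1}{3} \cdot 28 = - \frac{4}{3} + \frac{28}{3} = 8$)
$V{\left(L,O \right)} = 8 + L + O$ ($V{\left(L,O \right)} = \left(L + O\right) + 8 = 8 + L + O$)
$D = -935$ ($D = 5 + \left(-38 + \left(-9 + 0\right)\right) 20 = 5 + \left(-38 - 9\right) 20 = 5 - 940 = -935$)
$D - - 9 V{\left(-15,-3 \right)} = -935 - - 9 \left(8 - 15 - 3\right) = -935 - \left(-9\right) \left(-10\right) = -935 - 90 = -1025$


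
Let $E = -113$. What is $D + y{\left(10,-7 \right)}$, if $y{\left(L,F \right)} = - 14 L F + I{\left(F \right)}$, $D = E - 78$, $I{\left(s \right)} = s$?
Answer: $782$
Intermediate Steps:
$D = -191$ ($D = -113 - 78 = -191$)
$y{\left(L,F \right)} = F - 14 F L$ ($y{\left(L,F \right)} = - 14 L F + F = - 14 F L + F = F - 14 F L$)
$D + y{\left(10,-7 \right)} = -191 - 7 \left(1 - 140\right) = -191 - -973 = -191 + 973 = 782$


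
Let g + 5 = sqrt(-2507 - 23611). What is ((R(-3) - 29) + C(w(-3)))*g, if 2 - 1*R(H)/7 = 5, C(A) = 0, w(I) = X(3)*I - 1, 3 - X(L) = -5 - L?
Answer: 250 - 150*I*sqrt(2902) ≈ 250.0 - 8080.5*I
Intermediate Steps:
X(L) = 8 + L (X(L) = 3 - (-5 - L) = 3 + (5 + L) = 8 + L)
w(I) = -1 + 11*I (w(I) = (8 + 3)*I - 1 = 11*I - 1 = -1 + 11*I)
R(H) = -21 (R(H) = 14 - 7*5 = 14 - 35 = -21)
g = -5 + 3*I*sqrt(2902) (g = -5 + sqrt(-2507 - 23611) = -5 + sqrt(-26118) = -5 + 3*I*sqrt(2902) ≈ -5.0 + 161.61*I)
((R(-3) - 29) + C(w(-3)))*g = ((-21 - 29) + 0)*(-5 + 3*I*sqrt(2902)) = (-50 + 0)*(-5 + 3*I*sqrt(2902)) = -50*(-5 + 3*I*sqrt(2902)) = 250 - 150*I*sqrt(2902)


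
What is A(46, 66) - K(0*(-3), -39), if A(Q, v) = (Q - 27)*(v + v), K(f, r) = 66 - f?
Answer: 2442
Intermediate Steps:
A(Q, v) = 2*v*(-27 + Q) (A(Q, v) = (-27 + Q)*(2*v) = 2*v*(-27 + Q))
A(46, 66) - K(0*(-3), -39) = 2*66*(-27 + 46) - (66 - 0*(-3)) = 2*66*19 - (66 - 1*0) = 2508 - (66 + 0) = 2508 - 1*66 = 2508 - 66 = 2442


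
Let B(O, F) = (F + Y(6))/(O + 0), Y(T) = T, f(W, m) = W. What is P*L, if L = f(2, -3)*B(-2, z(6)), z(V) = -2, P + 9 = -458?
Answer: 1868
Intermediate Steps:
P = -467 (P = -9 - 458 = -467)
B(O, F) = (6 + F)/O (B(O, F) = (F + 6)/(O + 0) = (6 + F)/O)
L = -4 (L = 2*((6 - 2)/(-2)) = 2*(-½*4) = 2*(-2) = -4)
P*L = -467*(-4) = 1868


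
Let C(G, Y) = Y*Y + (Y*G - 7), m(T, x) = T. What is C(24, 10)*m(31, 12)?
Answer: 10323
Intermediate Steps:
C(G, Y) = -7 + Y² + G*Y (C(G, Y) = Y² + (G*Y - 7) = Y² + (-7 + G*Y) = -7 + Y² + G*Y)
C(24, 10)*m(31, 12) = (-7 + 10² + 24*10)*31 = (-7 + 100 + 240)*31 = 333*31 = 10323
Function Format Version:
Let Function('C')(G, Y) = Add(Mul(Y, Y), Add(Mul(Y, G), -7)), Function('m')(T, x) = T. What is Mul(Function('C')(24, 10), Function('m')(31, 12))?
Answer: 10323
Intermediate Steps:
Function('C')(G, Y) = Add(-7, Pow(Y, 2), Mul(G, Y)) (Function('C')(G, Y) = Add(Pow(Y, 2), Add(Mul(G, Y), -7)) = Add(Pow(Y, 2), Add(-7, Mul(G, Y))) = Add(-7, Pow(Y, 2), Mul(G, Y)))
Mul(Function('C')(24, 10), Function('m')(31, 12)) = Mul(Add(-7, Pow(10, 2), Mul(24, 10)), 31) = Mul(Add(-7, 100, 240), 31) = Mul(333, 31) = 10323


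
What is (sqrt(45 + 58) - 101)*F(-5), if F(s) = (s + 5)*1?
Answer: 0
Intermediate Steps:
F(s) = 5 + s (F(s) = (5 + s)*1 = 5 + s)
(sqrt(45 + 58) - 101)*F(-5) = (sqrt(45 + 58) - 101)*(5 - 5) = (sqrt(103) - 101)*0 = (-101 + sqrt(103))*0 = 0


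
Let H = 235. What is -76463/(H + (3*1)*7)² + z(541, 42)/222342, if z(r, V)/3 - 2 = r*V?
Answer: -2088869359/2428567552 ≈ -0.86012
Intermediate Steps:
z(r, V) = 6 + 3*V*r (z(r, V) = 6 + 3*(r*V) = 6 + 3*(V*r) = 6 + 3*V*r)
-76463/(H + (3*1)*7)² + z(541, 42)/222342 = -76463/(235 + (3*1)*7)² + (6 + 3*42*541)/222342 = -76463/(235 + 3*7)² + (6 + 68166)*(1/222342) = -76463/(235 + 21)² + 68172*(1/222342) = -76463/(256²) + 11362/37057 = -76463/65536 + 11362/37057 = -2088869359/2428567552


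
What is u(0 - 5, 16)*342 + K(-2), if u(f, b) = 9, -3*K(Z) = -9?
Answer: 3081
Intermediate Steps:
K(Z) = 3 (K(Z) = -⅓*(-9) = 3)
u(0 - 5, 16)*342 + K(-2) = 9*342 + 3 = 3078 + 3 = 3081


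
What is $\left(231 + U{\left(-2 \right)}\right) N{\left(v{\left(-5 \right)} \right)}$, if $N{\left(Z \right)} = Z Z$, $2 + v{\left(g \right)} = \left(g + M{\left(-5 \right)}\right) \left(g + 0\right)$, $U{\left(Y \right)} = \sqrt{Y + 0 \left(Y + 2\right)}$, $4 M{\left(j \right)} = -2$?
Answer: $\frac{600831}{4} + \frac{2601 i \sqrt{2}}{4} \approx 1.5021 \cdot 10^{5} + 919.59 i$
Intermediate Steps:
$M{\left(j \right)} = - \frac{1}{2}$ ($M{\left(j \right)} = \frac{1}{4} \left(-2\right) = - \frac{1}{2}$)
$U{\left(Y \right)} = \sqrt{Y}$ ($U{\left(Y \right)} = \sqrt{Y + 0 \left(2 + Y\right)} = \sqrt{Y + 0} = \sqrt{Y}$)
$v{\left(g \right)} = -2 + g \left(- \frac{1}{2} + g\right)$ ($v{\left(g \right)} = -2 + \left(g - \frac{1}{2}\right) \left(g + 0\right) = -2 + \left(- \frac{1}{2} + g\right) g = -2 + g \left(- \frac{1}{2} + g\right)$)
$N{\left(Z \right)} = Z^{2}$
$\left(231 + U{\left(-2 \right)}\right) N{\left(v{\left(-5 \right)} \right)} = \left(231 + \sqrt{-2}\right) \left(-2 + \left(-5\right)^{2} - - \frac{5}{2}\right)^{2} = \left(231 + i \sqrt{2}\right) \left(-2 + 25 + \frac{5}{2}\right)^{2} = \left(231 + i \sqrt{2}\right) \left(\frac{51}{2}\right)^{2} = \left(231 + i \sqrt{2}\right) \frac{2601}{4} = \frac{600831}{4} + \frac{2601 i \sqrt{2}}{4}$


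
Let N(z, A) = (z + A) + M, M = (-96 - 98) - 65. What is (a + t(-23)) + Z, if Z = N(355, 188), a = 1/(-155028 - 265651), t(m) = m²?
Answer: 342012026/420679 ≈ 813.00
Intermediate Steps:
M = -259 (M = -194 - 65 = -259)
a = -1/420679 (a = 1/(-420679) = -1/420679 ≈ -2.3771e-6)
N(z, A) = -259 + A + z (N(z, A) = (z + A) - 259 = (A + z) - 259 = -259 + A + z)
Z = 284 (Z = -259 + 188 + 355 = 284)
(a + t(-23)) + Z = (-1/420679 + (-23)²) + 284 = (-1/420679 + 529) + 284 = 222539190/420679 + 284 = 342012026/420679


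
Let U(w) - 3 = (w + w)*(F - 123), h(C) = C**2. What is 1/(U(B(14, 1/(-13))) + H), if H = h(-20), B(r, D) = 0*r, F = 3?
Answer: 1/403 ≈ 0.0024814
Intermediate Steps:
B(r, D) = 0
U(w) = 3 - 240*w (U(w) = 3 + (w + w)*(3 - 123) = 3 + (2*w)*(-120) = 3 - 240*w)
H = 400 (H = (-20)**2 = 400)
1/(U(B(14, 1/(-13))) + H) = 1/((3 - 240*0) + 400) = 1/((3 + 0) + 400) = 1/(3 + 400) = 1/403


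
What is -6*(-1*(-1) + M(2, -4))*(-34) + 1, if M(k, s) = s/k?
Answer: -203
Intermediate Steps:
-6*(-1*(-1) + M(2, -4))*(-34) + 1 = -6*(-1*(-1) - 4/2)*(-34) + 1 = -6*(1 - 4*½)*(-34) + 1 = -6*(1 - 2)*(-34) + 1 = -6*(-1)*(-34) + 1 = 6*(-34) + 1 = -204 + 1 = -203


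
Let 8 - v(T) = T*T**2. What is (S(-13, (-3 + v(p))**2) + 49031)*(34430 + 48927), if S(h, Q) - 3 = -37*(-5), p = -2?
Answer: 4102748183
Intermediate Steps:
v(T) = 8 - T**3 (v(T) = 8 - T*T**2 = 8 - T**3)
S(h, Q) = 188 (S(h, Q) = 3 - 37*(-5) = 3 + 185 = 188)
(S(-13, (-3 + v(p))**2) + 49031)*(34430 + 48927) = (188 + 49031)*(34430 + 48927) = 49219*83357 = 4102748183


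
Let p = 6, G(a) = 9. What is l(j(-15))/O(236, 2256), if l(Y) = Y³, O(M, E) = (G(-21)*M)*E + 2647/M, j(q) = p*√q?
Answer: -764640*I*√15/1130854231 ≈ -0.0026188*I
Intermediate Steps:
j(q) = 6*√q
O(M, E) = 2647/M + 9*E*M (O(M, E) = (9*M)*E + 2647/M = 9*E*M + 2647/M = 2647/M + 9*E*M)
l(j(-15))/O(236, 2256) = (6*√(-15))³/(2647/236 + 9*2256*236) = (6*(I*√15))³/(2647*(1/236) + 4791744) = (6*I*√15)³/(2647/236 + 4791744) = (-3240*I*√15)/(1130854231/236) = -3240*I*√15*(236/1130854231) = -764640*I*√15/1130854231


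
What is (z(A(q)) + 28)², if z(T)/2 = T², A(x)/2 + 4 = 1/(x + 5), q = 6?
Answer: 330512400/14641 ≈ 22574.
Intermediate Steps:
A(x) = -8 + 2/(5 + x) (A(x) = -8 + 2/(x + 5) = -8 + 2/(5 + x))
z(T) = 2*T²
(z(A(q)) + 28)² = (2*(2*(-19 - 4*6)/(5 + 6))² + 28)² = (2*(2*(-19 - 24)/11)² + 28)² = (2*(2*(1/11)*(-43))² + 28)² = (2*(-86/11)² + 28)² = (2*(7396/121) + 28)² = (14792/121 + 28)² = (18180/121)² = 330512400/14641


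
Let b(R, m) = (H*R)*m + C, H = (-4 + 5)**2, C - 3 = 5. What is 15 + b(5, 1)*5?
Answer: 80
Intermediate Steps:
C = 8 (C = 3 + 5 = 8)
H = 1 (H = 1**2 = 1)
b(R, m) = 8 + R*m (b(R, m) = (1*R)*m + 8 = R*m + 8 = 8 + R*m)
15 + b(5, 1)*5 = 15 + (8 + 5*1)*5 = 15 + (8 + 5)*5 = 15 + 13*5 = 15 + 65 = 80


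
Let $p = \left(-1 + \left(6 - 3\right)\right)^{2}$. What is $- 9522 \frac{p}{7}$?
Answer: $- \frac{38088}{7} \approx -5441.1$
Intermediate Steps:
$p = 4$ ($p = \left(-1 + \left(6 - 3\right)\right)^{2} = \left(-1 + 3\right)^{2} = 2^{2} = 4$)
$- 9522 \frac{p}{7} = - 9522 \cdot \frac{4}{7} = - 9522 \cdot 4 \cdot \frac{1}{7} = \left(-9522\right) \frac{4}{7} = - \frac{38088}{7}$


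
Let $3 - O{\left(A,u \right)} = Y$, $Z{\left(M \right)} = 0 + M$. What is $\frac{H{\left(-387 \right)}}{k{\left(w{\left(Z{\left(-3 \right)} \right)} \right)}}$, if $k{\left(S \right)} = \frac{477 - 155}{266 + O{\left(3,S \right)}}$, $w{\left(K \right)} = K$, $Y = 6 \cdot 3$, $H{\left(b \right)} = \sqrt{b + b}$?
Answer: $\frac{753 i \sqrt{86}}{322} \approx 21.686 i$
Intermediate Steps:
$Z{\left(M \right)} = M$
$H{\left(b \right)} = \sqrt{2} \sqrt{b}$ ($H{\left(b \right)} = \sqrt{2 b} = \sqrt{2} \sqrt{b}$)
$Y = 18$
$O{\left(A,u \right)} = -15$ ($O{\left(A,u \right)} = 3 - 18 = -15$)
$k{\left(S \right)} = \frac{322}{251}$ ($k{\left(S \right)} = \frac{477 - 155}{266 - 15} = \frac{322}{251}$)
$\frac{H{\left(-387 \right)}}{k{\left(w{\left(Z{\left(-3 \right)} \right)} \right)}} = \frac{\sqrt{2} \sqrt{-387}}{\frac{322}{251}} = \sqrt{2} \cdot 3 i \sqrt{43} \cdot \frac{251}{322} = 3 i \sqrt{86} \cdot \frac{251}{322} = \frac{753 i \sqrt{86}}{322}$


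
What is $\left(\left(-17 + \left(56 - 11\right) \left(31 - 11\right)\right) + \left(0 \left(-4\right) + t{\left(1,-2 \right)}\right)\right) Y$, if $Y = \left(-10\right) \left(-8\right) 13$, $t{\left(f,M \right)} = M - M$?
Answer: $918320$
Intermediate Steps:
$t{\left(f,M \right)} = 0$
$Y = 1040$ ($Y = 80 \cdot 13 = 1040$)
$\left(\left(-17 + \left(56 - 11\right) \left(31 - 11\right)\right) + \left(0 \left(-4\right) + t{\left(1,-2 \right)}\right)\right) Y = \left(\left(-17 + \left(56 - 11\right) \left(31 - 11\right)\right) + \left(0 \left(-4\right) + 0\right)\right) 1040 = \left(\left(-17 + 45 \cdot 20\right) + \left(0 + 0\right)\right) 1040 = \left(\left(-17 + 900\right) + 0\right) 1040 = \left(883 + 0\right) 1040 = 883 \cdot 1040 = 918320$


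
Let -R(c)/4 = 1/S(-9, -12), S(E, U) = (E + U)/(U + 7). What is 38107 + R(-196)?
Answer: 800227/21 ≈ 38106.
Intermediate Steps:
S(E, U) = (E + U)/(7 + U)
R(c) = -20/21 (R(c) = -4*(7 - 12)/(-9 - 12) = -4/(-21/(-5)) = -4/((-⅕*(-21))) = -4/21/5 = -4*5/21 = -20/21)
38107 + R(-196) = 38107 - 20/21 = 800227/21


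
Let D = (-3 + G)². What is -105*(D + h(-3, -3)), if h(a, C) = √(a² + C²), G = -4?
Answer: -5145 - 315*√2 ≈ -5590.5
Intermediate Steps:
D = 49 (D = (-3 - 4)² = (-7)² = 49)
h(a, C) = √(C² + a²)
-105*(D + h(-3, -3)) = -105*(49 + √((-3)² + (-3)²)) = -105*(49 + √(9 + 9)) = -105*(49 + √18) = -105*(49 + 3*√2) = -5145 - 315*√2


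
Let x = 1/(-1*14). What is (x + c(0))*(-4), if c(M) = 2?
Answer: -54/7 ≈ -7.7143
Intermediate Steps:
x = -1/14 (x = 1/(-14) = -1/14 ≈ -0.071429)
(x + c(0))*(-4) = (-1/14 + 2)*(-4) = (27/14)*(-4) = -54/7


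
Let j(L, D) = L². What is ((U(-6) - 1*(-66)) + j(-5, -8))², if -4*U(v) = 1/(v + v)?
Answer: 19088161/2304 ≈ 8284.8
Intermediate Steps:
U(v) = -1/(8*v) (U(v) = -1/(4*(v + v)) = -1/(2*v)/4 = -1/(8*v))
((U(-6) - 1*(-66)) + j(-5, -8))² = ((-⅛/(-6) - 1*(-66)) + (-5)²)² = ((-⅛*(-⅙) + 66) + 25)² = ((1/48 + 66) + 25)² = (3169/48 + 25)² = (4369/48)² = 19088161/2304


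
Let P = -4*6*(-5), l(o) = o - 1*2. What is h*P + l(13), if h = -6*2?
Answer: -1429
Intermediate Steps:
l(o) = -2 + o (l(o) = o - 2 = -2 + o)
P = 120 (P = -24*(-5) = 120)
h = -12
h*P + l(13) = -12*120 + (-2 + 13) = -1440 + 11 = -1429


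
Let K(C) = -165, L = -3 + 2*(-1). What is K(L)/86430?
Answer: -11/5762 ≈ -0.0019091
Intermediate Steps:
L = -5 (L = -3 - 2 = -5)
K(L)/86430 = -165/86430 = -165*1/86430 = -11/5762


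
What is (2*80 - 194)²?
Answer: 1156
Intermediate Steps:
(2*80 - 194)² = (160 - 194)² = (-34)² = 1156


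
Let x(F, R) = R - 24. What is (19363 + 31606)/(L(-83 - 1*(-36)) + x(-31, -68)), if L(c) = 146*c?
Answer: -50969/6954 ≈ -7.3295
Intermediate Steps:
x(F, R) = -24 + R
(19363 + 31606)/(L(-83 - 1*(-36)) + x(-31, -68)) = (19363 + 31606)/(146*(-83 - 1*(-36)) + (-24 - 68)) = 50969/(146*(-83 + 36) - 92) = 50969/(146*(-47) - 92) = 50969/(-6862 - 92) = 50969/(-6954) = 50969*(-1/6954) = -50969/6954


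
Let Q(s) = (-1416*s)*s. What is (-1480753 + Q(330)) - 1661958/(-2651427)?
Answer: -15288241246199/98201 ≈ -1.5568e+8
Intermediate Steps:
Q(s) = -1416*s²
(-1480753 + Q(330)) - 1661958/(-2651427) = (-1480753 - 1416*330²) - 1661958/(-2651427) = (-1480753 - 1416*108900) - 1661958*(-1/2651427) = (-1480753 - 154202400) + 61554/98201 = -155683153 + 61554/98201 = -15288241246199/98201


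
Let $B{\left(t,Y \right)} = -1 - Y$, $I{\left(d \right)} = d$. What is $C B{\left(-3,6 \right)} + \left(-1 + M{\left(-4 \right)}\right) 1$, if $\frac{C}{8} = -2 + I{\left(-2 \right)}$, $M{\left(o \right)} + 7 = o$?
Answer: $212$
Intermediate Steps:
$M{\left(o \right)} = -7 + o$
$C = -32$ ($C = 8 \left(-2 - 2\right) = 8 \left(-4\right) = -32$)
$C B{\left(-3,6 \right)} + \left(-1 + M{\left(-4 \right)}\right) 1 = - 32 \left(-1 - 6\right) + \left(-1 - 11\right) 1 = \left(-32\right) \left(-7\right) - 12 = 224 - 12 = 212$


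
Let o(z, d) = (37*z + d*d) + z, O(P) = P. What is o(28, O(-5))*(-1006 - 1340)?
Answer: -2554794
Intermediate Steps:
o(z, d) = d**2 + 38*z (o(z, d) = (37*z + d**2) + z = (d**2 + 37*z) + z = d**2 + 38*z)
o(28, O(-5))*(-1006 - 1340) = ((-5)**2 + 38*28)*(-1006 - 1340) = (25 + 1064)*(-2346) = 1089*(-2346) = -2554794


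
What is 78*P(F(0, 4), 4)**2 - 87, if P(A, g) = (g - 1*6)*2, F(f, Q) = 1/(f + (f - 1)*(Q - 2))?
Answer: 1161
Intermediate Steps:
F(f, Q) = 1/(f + (-1 + f)*(-2 + Q))
P(A, g) = -12 + 2*g (P(A, g) = (g - 6)*2 = (-6 + g)*2 = -12 + 2*g)
78*P(F(0, 4), 4)**2 - 87 = 78*(-12 + 2*4)**2 - 87 = 78*(-12 + 8)**2 - 87 = 78*(-4)**2 - 87 = 78*16 - 87 = 1248 - 87 = 1161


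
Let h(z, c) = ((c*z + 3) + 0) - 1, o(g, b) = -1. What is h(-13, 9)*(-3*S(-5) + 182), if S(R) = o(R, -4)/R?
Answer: -20861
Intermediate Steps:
h(z, c) = 2 + c*z (h(z, c) = ((3 + c*z) + 0) - 1 = (3 + c*z) - 1 = 2 + c*z)
S(R) = -1/R
h(-13, 9)*(-3*S(-5) + 182) = (2 + 9*(-13))*(-(-3)/(-5) + 182) = (2 - 117)*(-(-3)*(-1)/5 + 182) = -115*(-3*⅕ + 182) = -115*(-⅗ + 182) = -115*907/5 = -20861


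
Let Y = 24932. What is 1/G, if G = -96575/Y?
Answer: -24932/96575 ≈ -0.25816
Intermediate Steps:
G = -96575/24932 ≈ -3.8735
1/G = 1/(-96575/24932) = -24932/96575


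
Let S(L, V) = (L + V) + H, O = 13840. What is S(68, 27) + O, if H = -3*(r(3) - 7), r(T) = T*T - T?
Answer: 13938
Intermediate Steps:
r(T) = T² - T
H = 3 (H = -3*(3*(-1 + 3) - 7) = -3*(3*2 - 7) = -3*(6 - 7) = -3*(-1) = 3)
S(L, V) = 3 + L + V (S(L, V) = (L + V) + 3 = 3 + L + V)
S(68, 27) + O = (3 + 68 + 27) + 13840 = 98 + 13840 = 13938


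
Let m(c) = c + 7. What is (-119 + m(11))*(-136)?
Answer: 13736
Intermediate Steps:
m(c) = 7 + c
(-119 + m(11))*(-136) = (-119 + (7 + 11))*(-136) = (-119 + 18)*(-136) = -101*(-136) = 13736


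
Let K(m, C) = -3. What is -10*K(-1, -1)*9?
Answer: 270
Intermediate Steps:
-10*K(-1, -1)*9 = -10*(-3)*9 = 30*9 = 270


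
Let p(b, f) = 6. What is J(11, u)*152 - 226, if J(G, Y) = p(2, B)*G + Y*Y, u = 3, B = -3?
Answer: 11174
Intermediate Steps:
J(G, Y) = Y² + 6*G (J(G, Y) = 6*G + Y*Y = 6*G + Y² = Y² + 6*G)
J(11, u)*152 - 226 = (3² + 6*11)*152 - 226 = (9 + 66)*152 - 226 = 75*152 - 226 = 11400 - 226 = 11174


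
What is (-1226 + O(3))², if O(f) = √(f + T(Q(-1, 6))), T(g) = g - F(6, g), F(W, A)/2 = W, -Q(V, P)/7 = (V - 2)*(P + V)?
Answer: 1503172 - 9808*√6 ≈ 1.4791e+6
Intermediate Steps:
Q(V, P) = -7*(-2 + V)*(P + V) (Q(V, P) = -7*(V - 2)*(P + V) = -7*(-2 + V)*(P + V))
F(W, A) = 2*W
T(g) = -12 + g (T(g) = g - 2*6 = g - 1*12 = g - 12 = -12 + g)
O(f) = √(93 + f) (O(f) = √(f + (-12 + (-7*(-1)² + 14*6 + 14*(-1) - 7*6*(-1)))) = √(f + (-12 + (-7*1 + 84 - 14 + 42))) = √(f + (-12 + (-7 + 84 - 14 + 42))) = √(f + (-12 + 105)) = √(f + 93) = √(93 + f))
(-1226 + O(3))² = (-1226 + √(93 + 3))² = (-1226 + √96)² = (-1226 + 4*√6)²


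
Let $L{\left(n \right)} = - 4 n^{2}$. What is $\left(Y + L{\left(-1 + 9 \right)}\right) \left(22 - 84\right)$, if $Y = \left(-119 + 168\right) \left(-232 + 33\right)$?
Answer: $620434$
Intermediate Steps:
$Y = -9751$ ($Y = 49 \left(-199\right) = -9751$)
$\left(Y + L{\left(-1 + 9 \right)}\right) \left(22 - 84\right) = \left(-9751 - 4 \left(-1 + 9\right)^{2}\right) \left(22 - 84\right) = \left(-9751 - 4 \cdot 8^{2}\right) \left(-62\right) = \left(-9751 - 256\right) \left(-62\right) = \left(-10007\right) \left(-62\right) = 620434$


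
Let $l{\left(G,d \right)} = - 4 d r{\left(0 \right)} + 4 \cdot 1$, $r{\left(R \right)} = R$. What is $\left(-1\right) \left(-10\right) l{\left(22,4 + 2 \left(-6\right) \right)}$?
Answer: $40$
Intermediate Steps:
$l{\left(G,d \right)} = 4$ ($l{\left(G,d \right)} = - 4 d 0 + 4 \cdot 1 = 0 + 4 = 4$)
$\left(-1\right) \left(-10\right) l{\left(22,4 + 2 \left(-6\right) \right)} = \left(-1\right) \left(-10\right) 4 = 10 \cdot 4 = 40$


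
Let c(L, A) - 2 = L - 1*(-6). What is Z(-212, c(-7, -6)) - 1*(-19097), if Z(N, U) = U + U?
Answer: 19099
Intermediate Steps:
c(L, A) = 8 + L (c(L, A) = 2 + (L - 1*(-6)) = 2 + (L + 6) = 2 + (6 + L) = 8 + L)
Z(N, U) = 2*U
Z(-212, c(-7, -6)) - 1*(-19097) = 2*(8 - 7) - 1*(-19097) = 2*1 + 19097 = 2 + 19097 = 19099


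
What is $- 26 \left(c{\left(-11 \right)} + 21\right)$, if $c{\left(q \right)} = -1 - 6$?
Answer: $-364$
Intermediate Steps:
$c{\left(q \right)} = -7$
$- 26 \left(c{\left(-11 \right)} + 21\right) = - 26 \left(-7 + 21\right) = \left(-26\right) 14 = -364$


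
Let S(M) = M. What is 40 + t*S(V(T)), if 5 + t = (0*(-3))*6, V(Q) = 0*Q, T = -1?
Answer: 40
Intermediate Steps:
V(Q) = 0
t = -5 (t = -5 + (0*(-3))*6 = -5 + 0*6 = -5 + 0 = -5)
40 + t*S(V(T)) = 40 - 5*0 = 40 + 0 = 40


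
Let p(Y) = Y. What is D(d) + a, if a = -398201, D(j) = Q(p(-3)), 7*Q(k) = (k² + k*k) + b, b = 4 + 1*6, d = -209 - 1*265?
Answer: -398197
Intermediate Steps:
d = -474 (d = -209 - 265 = -474)
b = 10 (b = 4 + 6 = 10)
Q(k) = 10/7 + 2*k²/7 (Q(k) = ((k² + k*k) + 10)/7 = ((k² + k²) + 10)/7 = (2*k² + 10)/7 = (10 + 2*k²)/7 = 10/7 + 2*k²/7)
D(j) = 4 (D(j) = 10/7 + (2/7)*(-3)² = 10/7 + (2/7)*9 = 10/7 + 18/7 = 4)
D(d) + a = 4 - 398201 = -398197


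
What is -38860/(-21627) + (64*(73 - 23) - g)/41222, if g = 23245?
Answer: 1168373705/891508194 ≈ 1.3106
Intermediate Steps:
-38860/(-21627) + (64*(73 - 23) - g)/41222 = -38860/(-21627) + (64*(73 - 23) - 1*23245)/41222 = -38860*(-1/21627) + (64*50 - 23245)*(1/41222) = 38860/21627 + (3200 - 23245)*(1/41222) = 38860/21627 - 20045*1/41222 = 38860/21627 - 20045/41222 = 1168373705/891508194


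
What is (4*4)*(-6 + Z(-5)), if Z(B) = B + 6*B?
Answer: -656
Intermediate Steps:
Z(B) = 7*B
(4*4)*(-6 + Z(-5)) = (4*4)*(-6 + 7*(-5)) = 16*(-6 - 35) = 16*(-41) = -656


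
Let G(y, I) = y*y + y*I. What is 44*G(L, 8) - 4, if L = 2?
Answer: 876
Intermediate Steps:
G(y, I) = y² + I*y
44*G(L, 8) - 4 = 44*(2*(8 + 2)) - 4 = 44*(2*10) - 4 = 44*20 - 4 = 880 - 4 = 876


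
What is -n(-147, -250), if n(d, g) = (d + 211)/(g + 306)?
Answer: -8/7 ≈ -1.1429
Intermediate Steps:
n(d, g) = (211 + d)/(306 + g)
-n(-147, -250) = -(211 - 147)/(306 - 250) = -64/56 = -1*8/7 = -8/7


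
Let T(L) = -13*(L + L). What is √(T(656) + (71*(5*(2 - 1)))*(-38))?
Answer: 3*I*√3394 ≈ 174.77*I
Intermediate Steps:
T(L) = -26*L
√(T(656) + (71*(5*(2 - 1)))*(-38)) = √(-26*656 + (71*(5*(2 - 1)))*(-38)) = √(-17056 + (71*(5*1))*(-38)) = √(-17056 + (71*5)*(-38)) = √(-17056 + 355*(-38)) = √(-17056 - 13490) = √(-30546) = 3*I*√3394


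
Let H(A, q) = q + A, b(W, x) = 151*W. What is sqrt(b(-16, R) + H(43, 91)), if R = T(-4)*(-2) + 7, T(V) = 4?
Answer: I*sqrt(2282) ≈ 47.77*I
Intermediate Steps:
R = -1 (R = 4*(-2) + 7 = -8 + 7 = -1)
H(A, q) = A + q
sqrt(b(-16, R) + H(43, 91)) = sqrt(151*(-16) + (43 + 91)) = sqrt(-2416 + 134) = sqrt(-2282) = I*sqrt(2282)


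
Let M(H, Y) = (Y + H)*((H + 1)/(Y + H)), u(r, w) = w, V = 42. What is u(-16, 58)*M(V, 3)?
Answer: 2494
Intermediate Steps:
M(H, Y) = 1 + H (M(H, Y) = (H + Y)*((1 + H)/(H + Y)) = 1 + H)
u(-16, 58)*M(V, 3) = 58*(1 + 42) = 58*43 = 2494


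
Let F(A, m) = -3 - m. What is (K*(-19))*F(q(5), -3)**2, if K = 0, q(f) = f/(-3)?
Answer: 0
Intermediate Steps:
q(f) = -f/3 (q(f) = f*(-1/3) = -f/3)
(K*(-19))*F(q(5), -3)**2 = (0*(-19))*(-3 - 1*(-3))**2 = 0*(-3 + 3)**2 = 0*0**2 = 0*0 = 0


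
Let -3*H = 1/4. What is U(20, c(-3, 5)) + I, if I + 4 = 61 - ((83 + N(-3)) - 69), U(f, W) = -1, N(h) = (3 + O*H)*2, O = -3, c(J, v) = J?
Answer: 71/2 ≈ 35.500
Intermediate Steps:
H = -1/12 (H = -1/3/4 = -1/3*1/4 = -1/12 ≈ -0.083333)
N(h) = 13/2 (N(h) = (3 - 3*(-1/12))*2 = (3 + 1/4)*2 = (13/4)*2 = 13/2)
I = 73/2 (I = -4 + (61 - ((83 + 13/2) - 69)) = -4 + (61 - (179/2 - 69)) = -4 + (61 - 1*41/2) = -4 + (61 - 41/2) = -4 + 81/2 = 73/2 ≈ 36.500)
U(20, c(-3, 5)) + I = -1 + 73/2 = 71/2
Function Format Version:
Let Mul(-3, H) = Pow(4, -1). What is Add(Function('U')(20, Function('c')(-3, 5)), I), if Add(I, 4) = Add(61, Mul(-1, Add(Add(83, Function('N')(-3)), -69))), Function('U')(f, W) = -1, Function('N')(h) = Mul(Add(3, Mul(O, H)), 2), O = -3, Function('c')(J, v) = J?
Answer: Rational(71, 2) ≈ 35.500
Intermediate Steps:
H = Rational(-1, 12) (H = Mul(Rational(-1, 3), Pow(4, -1)) = Mul(Rational(-1, 3), Rational(1, 4)) = Rational(-1, 12) ≈ -0.083333)
Function('N')(h) = Rational(13, 2) (Function('N')(h) = Mul(Add(3, Mul(-3, Rational(-1, 12))), 2) = Mul(Add(3, Rational(1, 4)), 2) = Mul(Rational(13, 4), 2) = Rational(13, 2))
I = Rational(73, 2) (I = Add(-4, Add(61, Mul(-1, Add(Add(83, Rational(13, 2)), -69)))) = Add(-4, Add(61, Mul(-1, Add(Rational(179, 2), -69)))) = Add(-4, Add(61, Mul(-1, Rational(41, 2)))) = Add(-4, Add(61, Rational(-41, 2))) = Add(-4, Rational(81, 2)) = Rational(73, 2) ≈ 36.500)
Add(Function('U')(20, Function('c')(-3, 5)), I) = Add(-1, Rational(73, 2)) = Rational(71, 2)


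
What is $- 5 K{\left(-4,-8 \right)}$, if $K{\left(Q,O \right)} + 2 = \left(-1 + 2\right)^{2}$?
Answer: $5$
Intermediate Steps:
$K{\left(Q,O \right)} = -1$ ($K{\left(Q,O \right)} = -2 + \left(-1 + 2\right)^{2} = -2 + 1^{2} = -2 + 1 = -1$)
$- 5 K{\left(-4,-8 \right)} = \left(-5\right) \left(-1\right) = 5$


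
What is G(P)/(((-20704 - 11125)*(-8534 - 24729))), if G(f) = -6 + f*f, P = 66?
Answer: 150/36507863 ≈ 4.1087e-6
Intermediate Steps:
G(f) = -6 + f²
G(P)/(((-20704 - 11125)*(-8534 - 24729))) = (-6 + 66²)/(((-20704 - 11125)*(-8534 - 24729))) = (-6 + 4356)/((-31829*(-33263))) = 4350/1058728027 = 4350*(1/1058728027) = 150/36507863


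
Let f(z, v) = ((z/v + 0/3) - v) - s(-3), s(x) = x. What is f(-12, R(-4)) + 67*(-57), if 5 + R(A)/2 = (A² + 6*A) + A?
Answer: -64288/17 ≈ -3781.6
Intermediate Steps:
R(A) = -10 + 2*A² + 14*A (R(A) = -10 + 2*((A² + 6*A) + A) = -10 + 2*(A² + 7*A) = -10 + (2*A² + 14*A) = -10 + 2*A² + 14*A)
f(z, v) = 3 - v + z/v (f(z, v) = ((z/v + 0/3) - v) - 1*(-3) = ((z/v + 0*(⅓)) - v) + 3 = ((z/v + 0) - v) + 3 = (z/v - v) + 3 = (-v + z/v) + 3 = 3 - v + z/v)
f(-12, R(-4)) + 67*(-57) = (3 - (-10 + 2*(-4)² + 14*(-4)) - 12/(-10 + 2*(-4)² + 14*(-4))) + 67*(-57) = (3 - (-10 + 2*16 - 56) - 12/(-10 + 2*16 - 56)) - 3819 = (3 - (-10 + 32 - 56) - 12/(-10 + 32 - 56)) - 3819 = (3 - 1*(-34) - 12/(-34)) - 3819 = (3 + 34 - 12*(-1/34)) - 3819 = (3 + 34 + 6/17) - 3819 = 635/17 - 3819 = -64288/17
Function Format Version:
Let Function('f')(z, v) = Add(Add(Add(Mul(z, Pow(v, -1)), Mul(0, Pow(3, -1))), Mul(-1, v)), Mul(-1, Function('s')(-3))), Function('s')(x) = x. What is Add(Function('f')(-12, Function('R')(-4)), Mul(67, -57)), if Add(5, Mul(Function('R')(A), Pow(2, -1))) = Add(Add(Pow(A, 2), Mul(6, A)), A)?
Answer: Rational(-64288, 17) ≈ -3781.6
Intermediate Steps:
Function('R')(A) = Add(-10, Mul(2, Pow(A, 2)), Mul(14, A)) (Function('R')(A) = Add(-10, Mul(2, Add(Add(Pow(A, 2), Mul(6, A)), A))) = Add(-10, Mul(2, Add(Pow(A, 2), Mul(7, A)))) = Add(-10, Add(Mul(2, Pow(A, 2)), Mul(14, A))) = Add(-10, Mul(2, Pow(A, 2)), Mul(14, A)))
Function('f')(z, v) = Add(3, Mul(-1, v), Mul(z, Pow(v, -1))) (Function('f')(z, v) = Add(Add(Add(Mul(z, Pow(v, -1)), Mul(0, Pow(3, -1))), Mul(-1, v)), Mul(-1, -3)) = Add(Add(Add(Mul(z, Pow(v, -1)), Mul(0, Rational(1, 3))), Mul(-1, v)), 3) = Add(Add(Add(Mul(z, Pow(v, -1)), 0), Mul(-1, v)), 3) = Add(Add(Mul(z, Pow(v, -1)), Mul(-1, v)), 3) = Add(Add(Mul(-1, v), Mul(z, Pow(v, -1))), 3) = Add(3, Mul(-1, v), Mul(z, Pow(v, -1))))
Add(Function('f')(-12, Function('R')(-4)), Mul(67, -57)) = Add(Add(3, Mul(-1, Add(-10, Mul(2, Pow(-4, 2)), Mul(14, -4))), Mul(-12, Pow(Add(-10, Mul(2, Pow(-4, 2)), Mul(14, -4)), -1))), Mul(67, -57)) = Add(Add(3, Mul(-1, Add(-10, Mul(2, 16), -56)), Mul(-12, Pow(Add(-10, Mul(2, 16), -56), -1))), -3819) = Add(Add(3, Mul(-1, Add(-10, 32, -56)), Mul(-12, Pow(Add(-10, 32, -56), -1))), -3819) = Add(Add(3, Mul(-1, -34), Mul(-12, Pow(-34, -1))), -3819) = Add(Add(3, 34, Mul(-12, Rational(-1, 34))), -3819) = Add(Add(3, 34, Rational(6, 17)), -3819) = Add(Rational(635, 17), -3819) = Rational(-64288, 17)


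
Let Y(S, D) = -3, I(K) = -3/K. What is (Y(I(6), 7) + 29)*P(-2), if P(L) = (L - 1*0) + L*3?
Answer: -208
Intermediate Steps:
P(L) = 4*L (P(L) = (L + 0) + 3*L = L + 3*L = 4*L)
(Y(I(6), 7) + 29)*P(-2) = (-3 + 29)*(4*(-2)) = 26*(-8) = -208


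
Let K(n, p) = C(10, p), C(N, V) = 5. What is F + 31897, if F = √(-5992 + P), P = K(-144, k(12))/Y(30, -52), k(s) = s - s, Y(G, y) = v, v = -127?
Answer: 31897 + I*√96645603/127 ≈ 31897.0 + 77.408*I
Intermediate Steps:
Y(G, y) = -127
k(s) = 0
K(n, p) = 5
P = -5/127 (P = 5/(-127) = 5*(-1/127) = -5/127 ≈ -0.039370)
F = I*√96645603/127 (F = √(-5992 - 5/127) = √(-760989/127) = I*√96645603/127 ≈ 77.408*I)
F + 31897 = I*√96645603/127 + 31897 = 31897 + I*√96645603/127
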